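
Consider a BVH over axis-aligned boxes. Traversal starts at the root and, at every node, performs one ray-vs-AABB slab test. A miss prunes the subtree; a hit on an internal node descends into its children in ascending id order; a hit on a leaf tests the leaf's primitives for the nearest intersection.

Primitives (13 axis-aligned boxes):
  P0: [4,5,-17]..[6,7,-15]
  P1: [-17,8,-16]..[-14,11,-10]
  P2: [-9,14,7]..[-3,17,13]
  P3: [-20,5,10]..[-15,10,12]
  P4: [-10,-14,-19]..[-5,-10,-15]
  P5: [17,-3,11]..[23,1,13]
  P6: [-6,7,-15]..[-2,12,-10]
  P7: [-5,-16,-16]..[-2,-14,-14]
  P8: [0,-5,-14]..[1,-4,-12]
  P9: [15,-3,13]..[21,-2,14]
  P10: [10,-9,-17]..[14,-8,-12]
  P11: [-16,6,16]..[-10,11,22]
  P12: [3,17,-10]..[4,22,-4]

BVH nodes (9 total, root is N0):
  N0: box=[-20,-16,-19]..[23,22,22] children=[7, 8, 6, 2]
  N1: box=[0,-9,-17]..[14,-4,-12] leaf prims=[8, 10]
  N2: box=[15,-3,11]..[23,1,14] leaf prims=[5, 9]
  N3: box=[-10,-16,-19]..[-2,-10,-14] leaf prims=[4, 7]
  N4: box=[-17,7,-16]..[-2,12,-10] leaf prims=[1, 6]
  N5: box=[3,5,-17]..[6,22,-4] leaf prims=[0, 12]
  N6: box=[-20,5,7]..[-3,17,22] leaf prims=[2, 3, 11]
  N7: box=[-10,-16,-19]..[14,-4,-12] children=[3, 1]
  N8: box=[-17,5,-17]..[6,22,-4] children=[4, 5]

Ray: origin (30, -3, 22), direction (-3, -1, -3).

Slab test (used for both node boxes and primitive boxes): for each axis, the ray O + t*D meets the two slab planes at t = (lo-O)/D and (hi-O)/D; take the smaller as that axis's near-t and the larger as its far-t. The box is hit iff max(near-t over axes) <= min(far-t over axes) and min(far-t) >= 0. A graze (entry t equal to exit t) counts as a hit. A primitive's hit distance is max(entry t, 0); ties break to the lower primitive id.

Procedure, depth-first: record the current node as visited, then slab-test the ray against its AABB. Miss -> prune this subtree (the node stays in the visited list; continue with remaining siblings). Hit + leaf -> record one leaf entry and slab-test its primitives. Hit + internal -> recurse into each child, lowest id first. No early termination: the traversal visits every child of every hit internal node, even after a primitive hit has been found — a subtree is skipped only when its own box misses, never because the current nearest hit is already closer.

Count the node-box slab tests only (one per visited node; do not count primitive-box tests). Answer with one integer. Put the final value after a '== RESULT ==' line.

Trace the traversal:
N0 x:[7/3,50/3] y:[-25,13] z:[0,41/3] -> hit [7/3,13], descend [2, 6, 7, 8]
  N2 x:[7/3,5] y:[-4,0] z:[8/3,11/3] -> miss, prune
  N6 x:[11,50/3] y:[-20,-8] z:[0,5] -> miss, prune
  N7 x:[16/3,40/3] y:[1,13] z:[34/3,41/3] -> hit [34/3,13], descend [1, 3]
    N1 x:[16/3,10] y:[1,6] z:[34/3,13] -> miss, prune
    N3 x:[32/3,40/3] y:[7,13] z:[12,41/3] -> hit [12,13] leaf, test {P4(miss), P7(miss)}
  N8 x:[8,47/3] y:[-25,-8] z:[26/3,13] -> miss, prune

order=[0, 2, 6, 7, 1, 3, 8]  |boxes|=7  |leaves|=1  hit=miss

== RESULT ==
7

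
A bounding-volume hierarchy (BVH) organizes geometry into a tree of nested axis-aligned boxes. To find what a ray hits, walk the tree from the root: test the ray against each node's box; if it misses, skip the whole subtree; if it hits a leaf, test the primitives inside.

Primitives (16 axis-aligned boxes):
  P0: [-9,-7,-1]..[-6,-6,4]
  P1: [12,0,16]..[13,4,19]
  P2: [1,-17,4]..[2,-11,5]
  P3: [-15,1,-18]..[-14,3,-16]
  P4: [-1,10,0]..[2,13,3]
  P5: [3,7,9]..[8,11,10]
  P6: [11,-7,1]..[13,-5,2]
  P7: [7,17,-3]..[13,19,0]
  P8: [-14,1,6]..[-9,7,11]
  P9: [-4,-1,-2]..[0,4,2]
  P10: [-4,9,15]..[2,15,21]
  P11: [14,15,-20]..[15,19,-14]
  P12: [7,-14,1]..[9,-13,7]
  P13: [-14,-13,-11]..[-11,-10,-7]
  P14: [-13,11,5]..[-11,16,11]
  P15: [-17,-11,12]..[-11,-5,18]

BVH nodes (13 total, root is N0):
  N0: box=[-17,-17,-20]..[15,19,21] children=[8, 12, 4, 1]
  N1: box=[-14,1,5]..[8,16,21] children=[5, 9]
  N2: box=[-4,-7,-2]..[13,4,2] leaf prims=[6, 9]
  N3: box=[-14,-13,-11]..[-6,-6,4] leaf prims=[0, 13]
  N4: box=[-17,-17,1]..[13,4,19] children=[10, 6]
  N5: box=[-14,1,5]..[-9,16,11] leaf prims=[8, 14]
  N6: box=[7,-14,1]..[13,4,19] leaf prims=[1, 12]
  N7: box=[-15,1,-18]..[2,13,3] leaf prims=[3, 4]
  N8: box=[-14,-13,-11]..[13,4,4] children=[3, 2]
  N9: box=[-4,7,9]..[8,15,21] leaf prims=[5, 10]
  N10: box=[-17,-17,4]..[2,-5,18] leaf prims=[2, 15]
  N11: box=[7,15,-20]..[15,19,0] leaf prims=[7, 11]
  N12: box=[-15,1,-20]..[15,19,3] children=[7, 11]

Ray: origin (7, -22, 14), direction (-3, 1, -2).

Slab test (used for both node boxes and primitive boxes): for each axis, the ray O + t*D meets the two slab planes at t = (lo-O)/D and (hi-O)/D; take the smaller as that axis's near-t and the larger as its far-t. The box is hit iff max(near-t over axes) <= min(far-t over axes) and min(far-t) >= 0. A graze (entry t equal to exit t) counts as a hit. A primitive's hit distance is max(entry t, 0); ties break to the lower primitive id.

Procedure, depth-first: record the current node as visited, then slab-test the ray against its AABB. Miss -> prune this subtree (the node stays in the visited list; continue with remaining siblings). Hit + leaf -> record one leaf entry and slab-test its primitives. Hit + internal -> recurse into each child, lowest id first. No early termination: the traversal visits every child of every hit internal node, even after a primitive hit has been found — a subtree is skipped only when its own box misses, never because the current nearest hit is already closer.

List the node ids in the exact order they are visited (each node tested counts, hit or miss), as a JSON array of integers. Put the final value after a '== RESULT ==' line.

Traverse from the root:
N0 x:[-8/3,8] y:[5,41] z:[-7/2,17] -> hit [5,8], descend [1, 4, 8, 12]
  N1 x:[-1/3,7] y:[23,38] z:[-7/2,9/2] -> miss, prune
  N4 x:[-2,8] y:[5,26] z:[-5/2,13/2] -> hit [5,13/2], descend [6, 10]
    N6 x:[-2,0] y:[8,26] z:[-5/2,13/2] -> miss, prune
    N10 x:[5/3,8] y:[5,17] z:[-2,5] -> hit [5,5] leaf, test {P2(miss), P15(miss)}
  N8 x:[-2,7] y:[9,26] z:[5,25/2] -> miss, prune
  N12 x:[-8/3,22/3] y:[23,41] z:[11/2,17] -> miss, prune

Summary -> nodes [0, 1, 4, 6, 10, 8, 12]; box-tests=7; leaf-entries=1; first=miss

== RESULT ==
[0, 1, 4, 6, 10, 8, 12]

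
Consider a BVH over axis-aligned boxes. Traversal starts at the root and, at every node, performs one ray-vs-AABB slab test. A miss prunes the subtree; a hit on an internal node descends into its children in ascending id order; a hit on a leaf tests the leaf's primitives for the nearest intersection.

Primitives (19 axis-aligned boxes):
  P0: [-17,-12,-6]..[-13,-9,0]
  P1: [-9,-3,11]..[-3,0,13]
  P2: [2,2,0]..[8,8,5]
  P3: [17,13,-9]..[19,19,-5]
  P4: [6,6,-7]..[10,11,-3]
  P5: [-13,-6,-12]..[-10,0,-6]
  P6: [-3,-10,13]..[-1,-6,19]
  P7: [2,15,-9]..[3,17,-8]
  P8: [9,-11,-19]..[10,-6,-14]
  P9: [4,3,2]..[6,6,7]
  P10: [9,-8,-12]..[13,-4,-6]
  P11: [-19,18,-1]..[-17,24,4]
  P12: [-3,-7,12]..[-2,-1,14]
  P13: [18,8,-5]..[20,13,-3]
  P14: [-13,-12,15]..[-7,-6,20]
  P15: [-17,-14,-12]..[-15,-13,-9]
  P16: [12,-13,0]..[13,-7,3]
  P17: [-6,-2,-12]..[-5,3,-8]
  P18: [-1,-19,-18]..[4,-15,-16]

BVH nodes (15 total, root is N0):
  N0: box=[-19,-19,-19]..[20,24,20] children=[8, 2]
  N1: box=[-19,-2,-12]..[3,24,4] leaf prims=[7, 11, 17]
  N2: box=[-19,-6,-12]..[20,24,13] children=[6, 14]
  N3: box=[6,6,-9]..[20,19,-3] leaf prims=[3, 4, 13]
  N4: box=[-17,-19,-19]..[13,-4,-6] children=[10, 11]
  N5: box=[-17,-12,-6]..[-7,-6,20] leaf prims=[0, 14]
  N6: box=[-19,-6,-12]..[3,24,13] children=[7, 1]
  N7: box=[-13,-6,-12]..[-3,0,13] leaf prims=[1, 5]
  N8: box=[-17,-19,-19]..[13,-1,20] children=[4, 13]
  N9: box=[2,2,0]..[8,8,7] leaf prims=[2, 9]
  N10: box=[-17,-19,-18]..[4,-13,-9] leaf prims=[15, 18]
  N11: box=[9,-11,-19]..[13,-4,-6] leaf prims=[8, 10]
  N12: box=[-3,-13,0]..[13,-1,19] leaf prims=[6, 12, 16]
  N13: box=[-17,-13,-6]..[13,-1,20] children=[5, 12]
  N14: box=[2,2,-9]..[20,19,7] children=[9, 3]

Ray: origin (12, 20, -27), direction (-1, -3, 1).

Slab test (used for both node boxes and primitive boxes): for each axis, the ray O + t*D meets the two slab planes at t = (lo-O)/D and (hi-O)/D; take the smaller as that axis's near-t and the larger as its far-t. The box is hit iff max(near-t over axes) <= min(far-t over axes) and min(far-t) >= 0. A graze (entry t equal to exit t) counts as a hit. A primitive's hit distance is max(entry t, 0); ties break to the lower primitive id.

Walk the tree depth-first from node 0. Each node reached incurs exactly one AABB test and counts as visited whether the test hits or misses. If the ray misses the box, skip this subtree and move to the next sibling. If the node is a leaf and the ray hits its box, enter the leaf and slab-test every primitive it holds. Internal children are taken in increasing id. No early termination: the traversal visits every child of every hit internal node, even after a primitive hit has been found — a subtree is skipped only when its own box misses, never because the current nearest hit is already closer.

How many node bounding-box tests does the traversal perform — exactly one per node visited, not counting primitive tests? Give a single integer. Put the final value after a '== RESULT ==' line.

Walk:
N0 x:[-8,31] y:[-4/3,13] z:[8,47] -> hit [8,13], descend [2, 8]
  N2 x:[-8,31] y:[-4/3,26/3] z:[15,40] -> miss, prune
  N8 x:[-1,29] y:[7,13] z:[8,47] -> hit [8,13], descend [4, 13]
    N4 x:[-1,29] y:[8,13] z:[8,21] -> hit [8,13], descend [10, 11]
      N10 x:[8,29] y:[11,13] z:[9,18] -> hit [11,13] leaf, test {P15(miss), P18(miss)}
      N11 x:[-1,3] y:[8,31/3] z:[8,21] -> miss, prune
    N13 x:[-1,29] y:[7,11] z:[21,47] -> miss, prune

7 AABB tests over nodes [0, 2, 8, 4, 10, 11, 13]; 1 leaf entered; closest miss.

== RESULT ==
7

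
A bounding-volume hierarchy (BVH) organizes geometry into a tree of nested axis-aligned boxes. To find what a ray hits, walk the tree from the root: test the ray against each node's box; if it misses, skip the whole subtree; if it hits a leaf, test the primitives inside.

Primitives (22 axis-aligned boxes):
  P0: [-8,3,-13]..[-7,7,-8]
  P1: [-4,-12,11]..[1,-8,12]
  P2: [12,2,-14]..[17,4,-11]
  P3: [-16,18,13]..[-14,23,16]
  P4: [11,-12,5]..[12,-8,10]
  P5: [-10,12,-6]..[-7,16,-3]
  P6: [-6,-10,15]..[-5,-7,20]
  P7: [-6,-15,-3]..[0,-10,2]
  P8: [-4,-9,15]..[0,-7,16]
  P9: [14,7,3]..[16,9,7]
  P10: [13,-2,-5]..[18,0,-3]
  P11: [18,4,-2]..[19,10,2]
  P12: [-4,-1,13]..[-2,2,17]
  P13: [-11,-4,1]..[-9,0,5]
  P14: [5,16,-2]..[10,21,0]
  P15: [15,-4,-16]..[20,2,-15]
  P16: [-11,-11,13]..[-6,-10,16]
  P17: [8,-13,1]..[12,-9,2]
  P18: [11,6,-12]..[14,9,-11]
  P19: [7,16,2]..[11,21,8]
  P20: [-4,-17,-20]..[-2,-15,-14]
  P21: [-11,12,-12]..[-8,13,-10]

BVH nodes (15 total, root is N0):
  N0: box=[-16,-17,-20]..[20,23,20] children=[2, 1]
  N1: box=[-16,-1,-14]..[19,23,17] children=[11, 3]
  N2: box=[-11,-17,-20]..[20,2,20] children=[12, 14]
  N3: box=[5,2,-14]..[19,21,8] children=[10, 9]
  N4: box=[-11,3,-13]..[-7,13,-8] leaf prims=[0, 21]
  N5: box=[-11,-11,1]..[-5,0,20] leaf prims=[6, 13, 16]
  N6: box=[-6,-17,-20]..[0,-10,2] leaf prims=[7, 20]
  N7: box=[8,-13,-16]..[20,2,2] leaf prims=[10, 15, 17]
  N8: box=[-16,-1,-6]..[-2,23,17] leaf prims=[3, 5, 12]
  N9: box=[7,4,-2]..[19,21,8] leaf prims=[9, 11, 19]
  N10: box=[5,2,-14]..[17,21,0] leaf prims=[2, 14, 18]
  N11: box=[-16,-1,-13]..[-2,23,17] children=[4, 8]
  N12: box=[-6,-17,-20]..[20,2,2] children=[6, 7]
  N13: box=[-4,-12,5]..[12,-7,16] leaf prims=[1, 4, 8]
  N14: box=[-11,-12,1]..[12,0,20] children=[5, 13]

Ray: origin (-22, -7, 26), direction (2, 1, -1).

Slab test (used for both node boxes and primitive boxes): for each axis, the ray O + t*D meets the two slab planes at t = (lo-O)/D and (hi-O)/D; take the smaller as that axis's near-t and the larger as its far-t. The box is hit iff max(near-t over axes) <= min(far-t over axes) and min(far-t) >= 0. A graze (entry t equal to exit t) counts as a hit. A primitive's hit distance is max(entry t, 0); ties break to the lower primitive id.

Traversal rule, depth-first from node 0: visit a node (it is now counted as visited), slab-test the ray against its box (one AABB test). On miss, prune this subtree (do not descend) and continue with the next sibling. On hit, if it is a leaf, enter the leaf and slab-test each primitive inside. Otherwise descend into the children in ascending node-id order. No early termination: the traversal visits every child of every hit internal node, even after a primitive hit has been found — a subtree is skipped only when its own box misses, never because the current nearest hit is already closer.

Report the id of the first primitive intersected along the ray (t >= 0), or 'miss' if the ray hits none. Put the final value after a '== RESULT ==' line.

Traverse from the root:
N0 x:[3,21] y:[-10,30] z:[6,46] -> hit [6,21], descend [1, 2]
  N1 x:[3,41/2] y:[6,30] z:[9,40] -> hit [9,41/2], descend [3, 11]
    N3 x:[27/2,41/2] y:[9,28] z:[18,40] -> hit [18,41/2], descend [9, 10]
      N9 x:[29/2,41/2] y:[11,28] z:[18,28] -> hit [18,41/2] leaf, test {P9(miss), P11(miss), P19(miss)}
      N10 x:[27/2,39/2] y:[9,28] z:[26,40] -> miss, prune
    N11 x:[3,10] y:[6,30] z:[9,39] -> hit [9,10], descend [4, 8]
      N4 x:[11/2,15/2] y:[10,20] z:[34,39] -> miss, prune
      N8 x:[3,10] y:[6,30] z:[9,32] -> hit [9,10] leaf, test {P3(miss), P5(miss), P12@t=9}
  N2 x:[11/2,21] y:[-10,9] z:[6,46] -> hit [6,9], descend [12, 14]
    N12 x:[8,21] y:[-10,9] z:[24,46] -> miss, prune
    N14 x:[11/2,17] y:[-5,7] z:[6,25] -> hit [6,7], descend [5, 13]
      N5 x:[11/2,17/2] y:[-4,7] z:[6,25] -> hit [6,7] leaf, test {P6(miss), P13(miss), P16(miss)}
      N13 x:[9,17] y:[-5,0] z:[10,21] -> miss, prune

13 AABB tests over nodes [0, 1, 3, 9, 10, 11, 4, 8, 2, 12, 14, 5, 13]; 3 leaves entered; closest P12.

== RESULT ==
12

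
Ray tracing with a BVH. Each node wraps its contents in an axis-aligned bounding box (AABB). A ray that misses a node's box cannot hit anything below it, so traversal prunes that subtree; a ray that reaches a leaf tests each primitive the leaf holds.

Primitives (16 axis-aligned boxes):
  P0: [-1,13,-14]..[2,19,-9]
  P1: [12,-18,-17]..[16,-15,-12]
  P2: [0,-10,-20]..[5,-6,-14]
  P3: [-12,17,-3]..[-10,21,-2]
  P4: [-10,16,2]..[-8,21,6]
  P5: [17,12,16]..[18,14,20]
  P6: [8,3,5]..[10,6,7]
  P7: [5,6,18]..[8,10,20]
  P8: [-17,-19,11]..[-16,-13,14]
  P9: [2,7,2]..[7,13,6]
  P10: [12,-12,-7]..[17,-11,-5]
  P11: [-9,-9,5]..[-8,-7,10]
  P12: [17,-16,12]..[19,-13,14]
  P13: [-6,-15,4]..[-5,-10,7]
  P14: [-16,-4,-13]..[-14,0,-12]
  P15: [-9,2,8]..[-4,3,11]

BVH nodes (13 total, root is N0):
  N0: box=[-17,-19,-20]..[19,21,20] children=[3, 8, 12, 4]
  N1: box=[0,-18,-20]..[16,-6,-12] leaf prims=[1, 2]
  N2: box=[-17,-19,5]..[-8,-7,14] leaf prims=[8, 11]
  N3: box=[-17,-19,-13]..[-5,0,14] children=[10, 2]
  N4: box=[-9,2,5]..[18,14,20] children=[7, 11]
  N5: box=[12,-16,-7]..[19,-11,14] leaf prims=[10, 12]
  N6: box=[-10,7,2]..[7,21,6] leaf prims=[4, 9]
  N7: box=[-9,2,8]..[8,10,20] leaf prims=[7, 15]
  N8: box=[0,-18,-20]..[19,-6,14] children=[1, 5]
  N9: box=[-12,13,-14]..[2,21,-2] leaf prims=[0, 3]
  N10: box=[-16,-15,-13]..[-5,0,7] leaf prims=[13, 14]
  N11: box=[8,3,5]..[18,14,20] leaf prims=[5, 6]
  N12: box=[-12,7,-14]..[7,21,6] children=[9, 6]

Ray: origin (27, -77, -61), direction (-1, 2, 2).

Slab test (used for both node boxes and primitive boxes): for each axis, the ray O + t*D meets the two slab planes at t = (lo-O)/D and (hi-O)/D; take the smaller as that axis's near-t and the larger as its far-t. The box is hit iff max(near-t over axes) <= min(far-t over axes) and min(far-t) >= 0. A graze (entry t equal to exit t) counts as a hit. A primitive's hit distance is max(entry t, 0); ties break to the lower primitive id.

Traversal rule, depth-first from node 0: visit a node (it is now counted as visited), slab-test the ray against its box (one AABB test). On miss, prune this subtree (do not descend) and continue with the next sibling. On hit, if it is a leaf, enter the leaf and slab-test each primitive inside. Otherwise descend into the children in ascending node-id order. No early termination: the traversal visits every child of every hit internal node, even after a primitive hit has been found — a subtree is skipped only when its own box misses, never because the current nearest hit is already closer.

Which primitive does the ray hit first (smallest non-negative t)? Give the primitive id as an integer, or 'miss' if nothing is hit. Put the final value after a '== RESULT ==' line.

Walk:
N0 x:[8,44] y:[29,49] z:[41/2,81/2] -> hit [29,81/2], descend [3, 4, 8, 12]
  N3 x:[32,44] y:[29,77/2] z:[24,75/2] -> hit [32,75/2], descend [2, 10]
    N2 x:[35,44] y:[29,35] z:[33,75/2] -> hit [35,35] leaf, test {P8(miss), P11@t=35}
    N10 x:[32,43] y:[31,77/2] z:[24,34] -> hit [32,34] leaf, test {P13@t=65/2, P14(miss)}
  N4 x:[9,36] y:[79/2,91/2] z:[33,81/2] -> miss, prune
  N8 x:[8,27] y:[59/2,71/2] z:[41/2,75/2] -> miss, prune
  N12 x:[20,39] y:[42,49] z:[47/2,67/2] -> miss, prune

order=[0, 3, 2, 10, 4, 8, 12]  |boxes|=7  |leaves|=2  hit=P13

== RESULT ==
13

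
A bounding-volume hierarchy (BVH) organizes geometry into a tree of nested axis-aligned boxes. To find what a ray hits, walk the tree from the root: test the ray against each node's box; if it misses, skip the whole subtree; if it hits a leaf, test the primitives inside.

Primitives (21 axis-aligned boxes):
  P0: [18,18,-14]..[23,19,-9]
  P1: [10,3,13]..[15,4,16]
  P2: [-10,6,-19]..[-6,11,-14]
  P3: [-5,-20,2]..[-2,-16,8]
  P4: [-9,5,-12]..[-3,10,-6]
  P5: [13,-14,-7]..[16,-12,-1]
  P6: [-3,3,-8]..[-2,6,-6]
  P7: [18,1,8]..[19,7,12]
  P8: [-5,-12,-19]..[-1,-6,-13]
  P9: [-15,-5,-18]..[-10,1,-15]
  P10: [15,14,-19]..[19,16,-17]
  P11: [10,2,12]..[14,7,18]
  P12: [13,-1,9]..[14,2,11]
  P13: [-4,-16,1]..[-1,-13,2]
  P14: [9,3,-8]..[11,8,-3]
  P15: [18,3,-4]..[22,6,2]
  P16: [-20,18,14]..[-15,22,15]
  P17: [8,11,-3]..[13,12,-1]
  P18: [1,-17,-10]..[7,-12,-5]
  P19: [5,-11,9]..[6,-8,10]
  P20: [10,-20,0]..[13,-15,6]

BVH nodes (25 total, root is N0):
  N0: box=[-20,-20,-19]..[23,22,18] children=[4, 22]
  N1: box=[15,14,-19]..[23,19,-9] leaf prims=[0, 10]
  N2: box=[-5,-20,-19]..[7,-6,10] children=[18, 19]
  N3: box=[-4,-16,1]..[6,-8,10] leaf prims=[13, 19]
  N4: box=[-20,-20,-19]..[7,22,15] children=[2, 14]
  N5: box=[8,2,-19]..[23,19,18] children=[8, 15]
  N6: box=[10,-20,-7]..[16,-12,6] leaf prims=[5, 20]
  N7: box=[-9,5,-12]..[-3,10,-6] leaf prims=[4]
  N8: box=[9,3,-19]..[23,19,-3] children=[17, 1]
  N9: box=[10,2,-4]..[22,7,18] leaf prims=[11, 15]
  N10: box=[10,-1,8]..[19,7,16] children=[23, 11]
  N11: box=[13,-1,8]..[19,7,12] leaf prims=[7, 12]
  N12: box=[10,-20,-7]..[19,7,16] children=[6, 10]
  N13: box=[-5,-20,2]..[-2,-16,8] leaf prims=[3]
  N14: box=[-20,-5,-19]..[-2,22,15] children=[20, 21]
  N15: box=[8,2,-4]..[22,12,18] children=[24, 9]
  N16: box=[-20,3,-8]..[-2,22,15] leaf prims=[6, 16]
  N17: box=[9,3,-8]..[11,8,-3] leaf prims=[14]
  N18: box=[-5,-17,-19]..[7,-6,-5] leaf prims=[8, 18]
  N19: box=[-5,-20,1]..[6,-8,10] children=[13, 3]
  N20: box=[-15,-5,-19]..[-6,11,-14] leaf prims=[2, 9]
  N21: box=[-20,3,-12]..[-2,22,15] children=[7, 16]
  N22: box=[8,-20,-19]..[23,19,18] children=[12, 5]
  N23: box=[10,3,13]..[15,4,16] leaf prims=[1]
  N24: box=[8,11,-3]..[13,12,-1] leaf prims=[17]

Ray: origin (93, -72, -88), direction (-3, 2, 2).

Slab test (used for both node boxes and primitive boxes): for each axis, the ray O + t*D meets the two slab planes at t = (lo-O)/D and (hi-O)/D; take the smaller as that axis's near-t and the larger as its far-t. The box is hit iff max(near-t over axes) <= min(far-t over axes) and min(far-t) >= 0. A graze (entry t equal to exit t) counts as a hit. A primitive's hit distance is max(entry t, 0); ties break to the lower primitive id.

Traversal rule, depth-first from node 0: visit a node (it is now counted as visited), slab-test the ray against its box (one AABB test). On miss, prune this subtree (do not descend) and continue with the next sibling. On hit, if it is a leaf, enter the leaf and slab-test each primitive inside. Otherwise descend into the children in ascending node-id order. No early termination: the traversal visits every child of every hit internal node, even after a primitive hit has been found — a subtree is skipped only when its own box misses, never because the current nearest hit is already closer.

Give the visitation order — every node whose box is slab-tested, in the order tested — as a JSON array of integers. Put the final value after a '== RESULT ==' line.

Traverse from the root:
N0 x:[70/3,113/3] y:[26,47] z:[69/2,53] -> hit [69/2,113/3], descend [4, 22]
  N4 x:[86/3,113/3] y:[26,47] z:[69/2,103/2] -> hit [69/2,113/3], descend [2, 14]
    N2 x:[86/3,98/3] y:[26,33] z:[69/2,49] -> miss, prune
    N14 x:[95/3,113/3] y:[67/2,47] z:[69/2,103/2] -> hit [69/2,113/3], descend [20, 21]
      N20 x:[33,36] y:[67/2,83/2] z:[69/2,37] -> hit [69/2,36] leaf, test {P2(miss), P9@t=35}
      N21 x:[95/3,113/3] y:[75/2,47] z:[38,103/2] -> miss, prune
  N22 x:[70/3,85/3] y:[26,91/2] z:[69/2,53] -> miss, prune

7 AABB tests over nodes [0, 4, 2, 14, 20, 21, 22]; 1 leaf entered; closest P9.

== RESULT ==
[0, 4, 2, 14, 20, 21, 22]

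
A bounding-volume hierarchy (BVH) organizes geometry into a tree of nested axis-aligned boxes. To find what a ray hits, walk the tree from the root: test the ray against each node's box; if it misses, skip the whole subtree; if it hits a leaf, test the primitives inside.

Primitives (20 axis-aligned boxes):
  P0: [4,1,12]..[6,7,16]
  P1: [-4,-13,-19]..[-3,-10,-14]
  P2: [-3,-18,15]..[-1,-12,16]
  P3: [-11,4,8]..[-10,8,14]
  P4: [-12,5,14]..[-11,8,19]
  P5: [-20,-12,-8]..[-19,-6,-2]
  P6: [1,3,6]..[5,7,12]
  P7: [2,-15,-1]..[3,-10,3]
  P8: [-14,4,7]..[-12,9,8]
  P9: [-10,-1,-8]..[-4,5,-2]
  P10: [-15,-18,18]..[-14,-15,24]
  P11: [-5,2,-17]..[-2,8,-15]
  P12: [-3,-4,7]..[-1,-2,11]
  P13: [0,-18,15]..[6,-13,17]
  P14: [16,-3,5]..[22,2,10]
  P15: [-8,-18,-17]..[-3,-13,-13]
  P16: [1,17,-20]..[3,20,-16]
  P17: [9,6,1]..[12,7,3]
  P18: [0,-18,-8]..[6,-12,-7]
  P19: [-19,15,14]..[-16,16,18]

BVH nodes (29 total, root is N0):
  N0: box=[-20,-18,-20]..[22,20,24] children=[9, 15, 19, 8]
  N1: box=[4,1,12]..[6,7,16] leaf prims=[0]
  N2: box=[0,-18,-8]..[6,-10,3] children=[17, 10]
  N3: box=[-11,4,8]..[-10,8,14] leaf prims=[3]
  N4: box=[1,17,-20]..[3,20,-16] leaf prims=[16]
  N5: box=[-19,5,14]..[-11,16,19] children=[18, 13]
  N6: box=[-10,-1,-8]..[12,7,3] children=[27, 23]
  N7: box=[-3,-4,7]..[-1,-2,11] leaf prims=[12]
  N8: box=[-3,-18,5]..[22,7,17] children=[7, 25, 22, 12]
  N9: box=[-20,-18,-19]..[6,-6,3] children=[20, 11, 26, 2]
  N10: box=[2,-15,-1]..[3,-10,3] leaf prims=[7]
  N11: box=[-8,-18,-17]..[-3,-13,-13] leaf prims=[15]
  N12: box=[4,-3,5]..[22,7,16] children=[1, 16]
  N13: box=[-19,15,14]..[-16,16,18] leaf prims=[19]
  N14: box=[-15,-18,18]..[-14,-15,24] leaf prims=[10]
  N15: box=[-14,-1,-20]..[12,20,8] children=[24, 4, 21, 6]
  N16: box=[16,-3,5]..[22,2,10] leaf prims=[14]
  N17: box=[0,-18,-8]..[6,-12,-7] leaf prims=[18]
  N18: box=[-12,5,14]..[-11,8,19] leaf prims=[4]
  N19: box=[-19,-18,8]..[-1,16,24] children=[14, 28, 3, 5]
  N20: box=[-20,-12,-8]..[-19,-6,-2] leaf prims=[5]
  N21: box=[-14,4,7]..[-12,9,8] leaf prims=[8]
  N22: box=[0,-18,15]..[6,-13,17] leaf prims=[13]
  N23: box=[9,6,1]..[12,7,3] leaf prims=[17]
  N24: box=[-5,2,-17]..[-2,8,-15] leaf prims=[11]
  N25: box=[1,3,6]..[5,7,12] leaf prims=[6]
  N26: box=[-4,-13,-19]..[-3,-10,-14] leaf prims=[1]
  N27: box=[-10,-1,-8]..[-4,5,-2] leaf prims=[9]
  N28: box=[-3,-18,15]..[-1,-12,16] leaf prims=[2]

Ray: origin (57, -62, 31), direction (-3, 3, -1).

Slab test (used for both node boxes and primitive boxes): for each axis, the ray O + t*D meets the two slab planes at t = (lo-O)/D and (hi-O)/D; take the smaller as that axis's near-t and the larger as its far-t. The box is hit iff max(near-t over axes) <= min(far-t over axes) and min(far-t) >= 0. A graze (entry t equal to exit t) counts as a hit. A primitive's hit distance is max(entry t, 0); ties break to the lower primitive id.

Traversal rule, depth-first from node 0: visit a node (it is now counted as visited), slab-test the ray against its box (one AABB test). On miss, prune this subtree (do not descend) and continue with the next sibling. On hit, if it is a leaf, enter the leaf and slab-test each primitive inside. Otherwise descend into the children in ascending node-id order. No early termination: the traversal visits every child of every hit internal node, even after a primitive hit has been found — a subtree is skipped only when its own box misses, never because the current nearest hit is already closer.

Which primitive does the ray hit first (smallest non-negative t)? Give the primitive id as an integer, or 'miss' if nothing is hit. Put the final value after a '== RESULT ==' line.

Walk:
N0 x:[35/3,77/3] y:[44/3,82/3] z:[7,51] -> hit [44/3,77/3], descend [8, 9, 15, 19]
  N8 x:[35/3,20] y:[44/3,23] z:[14,26] -> hit [44/3,20], descend [7, 12, 22, 25]
    N7 x:[58/3,20] y:[58/3,20] z:[20,24] -> hit [20,20] leaf, test {P12@t=20}
    N12 x:[35/3,53/3] y:[59/3,23] z:[15,26] -> miss, prune
    N22 x:[17,19] y:[44/3,49/3] z:[14,16] -> miss, prune
    N25 x:[52/3,56/3] y:[65/3,23] z:[19,25] -> miss, prune
  N9 x:[17,77/3] y:[44/3,56/3] z:[28,50] -> miss, prune
  N15 x:[15,71/3] y:[61/3,82/3] z:[23,51] -> hit [23,71/3], descend [4, 6, 21, 24]
    N4 x:[18,56/3] y:[79/3,82/3] z:[47,51] -> miss, prune
    N6 x:[15,67/3] y:[61/3,23] z:[28,39] -> miss, prune
    N21 x:[23,71/3] y:[22,71/3] z:[23,24] -> hit [23,71/3] leaf, test {P8@t=23}
    N24 x:[59/3,62/3] y:[64/3,70/3] z:[46,48] -> miss, prune
  N19 x:[58/3,76/3] y:[44/3,26] z:[7,23] -> hit [58/3,23], descend [3, 5, 14, 28]
    N3 x:[67/3,68/3] y:[22,70/3] z:[17,23] -> hit [67/3,68/3] leaf, test {P3@t=67/3}
    N5 x:[68/3,76/3] y:[67/3,26] z:[12,17] -> miss, prune
    N14 x:[71/3,24] y:[44/3,47/3] z:[7,13] -> miss, prune
    N28 x:[58/3,20] y:[44/3,50/3] z:[15,16] -> miss, prune

Summary -> nodes [0, 8, 7, 12, 22, 25, 9, 15, 4, 6, 21, 24, 19, 3, 5, 14, 28]; box-tests=17; leaf-entries=3; first=P12

== RESULT ==
12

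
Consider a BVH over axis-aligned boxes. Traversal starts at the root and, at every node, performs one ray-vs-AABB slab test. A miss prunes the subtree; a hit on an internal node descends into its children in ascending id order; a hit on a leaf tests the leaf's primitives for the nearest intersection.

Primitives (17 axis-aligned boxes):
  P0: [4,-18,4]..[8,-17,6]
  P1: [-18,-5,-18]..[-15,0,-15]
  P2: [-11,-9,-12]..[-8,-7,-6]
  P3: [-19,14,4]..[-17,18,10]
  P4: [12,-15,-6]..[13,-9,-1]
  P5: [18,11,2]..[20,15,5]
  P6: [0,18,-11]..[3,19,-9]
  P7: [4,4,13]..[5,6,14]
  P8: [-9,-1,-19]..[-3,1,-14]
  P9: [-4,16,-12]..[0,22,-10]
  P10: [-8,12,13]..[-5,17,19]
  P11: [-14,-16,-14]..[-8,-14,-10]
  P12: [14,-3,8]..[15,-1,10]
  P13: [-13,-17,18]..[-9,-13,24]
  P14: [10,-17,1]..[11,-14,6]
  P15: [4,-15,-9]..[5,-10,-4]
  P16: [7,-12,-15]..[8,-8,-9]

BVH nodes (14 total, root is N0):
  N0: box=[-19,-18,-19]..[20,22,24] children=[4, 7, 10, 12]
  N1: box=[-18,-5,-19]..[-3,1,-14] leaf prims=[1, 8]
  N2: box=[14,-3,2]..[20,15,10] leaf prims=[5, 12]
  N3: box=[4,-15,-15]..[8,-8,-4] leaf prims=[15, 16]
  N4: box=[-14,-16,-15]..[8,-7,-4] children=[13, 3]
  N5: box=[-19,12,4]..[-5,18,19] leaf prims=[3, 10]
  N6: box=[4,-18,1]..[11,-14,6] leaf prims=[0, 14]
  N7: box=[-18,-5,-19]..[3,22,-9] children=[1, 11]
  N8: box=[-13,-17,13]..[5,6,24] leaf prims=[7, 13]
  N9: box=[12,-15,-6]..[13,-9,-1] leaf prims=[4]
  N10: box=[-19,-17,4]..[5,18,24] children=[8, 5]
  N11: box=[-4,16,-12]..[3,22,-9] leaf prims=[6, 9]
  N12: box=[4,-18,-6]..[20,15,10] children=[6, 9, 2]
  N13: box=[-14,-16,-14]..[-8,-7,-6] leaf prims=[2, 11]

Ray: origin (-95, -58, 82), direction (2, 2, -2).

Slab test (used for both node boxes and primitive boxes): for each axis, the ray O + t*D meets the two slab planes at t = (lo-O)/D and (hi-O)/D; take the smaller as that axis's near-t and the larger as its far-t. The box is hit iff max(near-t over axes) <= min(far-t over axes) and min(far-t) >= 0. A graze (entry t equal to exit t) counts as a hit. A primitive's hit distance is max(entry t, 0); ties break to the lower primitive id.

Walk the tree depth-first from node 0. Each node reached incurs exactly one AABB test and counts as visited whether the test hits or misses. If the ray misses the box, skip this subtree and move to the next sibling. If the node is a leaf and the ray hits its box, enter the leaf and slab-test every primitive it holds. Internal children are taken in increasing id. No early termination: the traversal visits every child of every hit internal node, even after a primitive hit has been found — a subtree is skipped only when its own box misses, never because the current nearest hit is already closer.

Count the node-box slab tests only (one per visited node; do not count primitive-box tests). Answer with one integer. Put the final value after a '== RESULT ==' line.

Walk:
N0 x:[38,115/2] y:[20,40] z:[29,101/2] -> hit [38,40], descend [4, 7, 10, 12]
  N4 x:[81/2,103/2] y:[21,51/2] z:[43,97/2] -> miss, prune
  N7 x:[77/2,49] y:[53/2,40] z:[91/2,101/2] -> miss, prune
  N10 x:[38,50] y:[41/2,38] z:[29,39] -> hit [38,38], descend [5, 8]
    N5 x:[38,45] y:[35,38] z:[63/2,39] -> hit [38,38] leaf, test {P3@t=38, P10(miss)}
    N8 x:[41,50] y:[41/2,32] z:[29,69/2] -> miss, prune
  N12 x:[99/2,115/2] y:[20,73/2] z:[36,44] -> miss, prune

order=[0, 4, 7, 10, 5, 8, 12]  |boxes|=7  |leaves|=1  hit=P3

== RESULT ==
7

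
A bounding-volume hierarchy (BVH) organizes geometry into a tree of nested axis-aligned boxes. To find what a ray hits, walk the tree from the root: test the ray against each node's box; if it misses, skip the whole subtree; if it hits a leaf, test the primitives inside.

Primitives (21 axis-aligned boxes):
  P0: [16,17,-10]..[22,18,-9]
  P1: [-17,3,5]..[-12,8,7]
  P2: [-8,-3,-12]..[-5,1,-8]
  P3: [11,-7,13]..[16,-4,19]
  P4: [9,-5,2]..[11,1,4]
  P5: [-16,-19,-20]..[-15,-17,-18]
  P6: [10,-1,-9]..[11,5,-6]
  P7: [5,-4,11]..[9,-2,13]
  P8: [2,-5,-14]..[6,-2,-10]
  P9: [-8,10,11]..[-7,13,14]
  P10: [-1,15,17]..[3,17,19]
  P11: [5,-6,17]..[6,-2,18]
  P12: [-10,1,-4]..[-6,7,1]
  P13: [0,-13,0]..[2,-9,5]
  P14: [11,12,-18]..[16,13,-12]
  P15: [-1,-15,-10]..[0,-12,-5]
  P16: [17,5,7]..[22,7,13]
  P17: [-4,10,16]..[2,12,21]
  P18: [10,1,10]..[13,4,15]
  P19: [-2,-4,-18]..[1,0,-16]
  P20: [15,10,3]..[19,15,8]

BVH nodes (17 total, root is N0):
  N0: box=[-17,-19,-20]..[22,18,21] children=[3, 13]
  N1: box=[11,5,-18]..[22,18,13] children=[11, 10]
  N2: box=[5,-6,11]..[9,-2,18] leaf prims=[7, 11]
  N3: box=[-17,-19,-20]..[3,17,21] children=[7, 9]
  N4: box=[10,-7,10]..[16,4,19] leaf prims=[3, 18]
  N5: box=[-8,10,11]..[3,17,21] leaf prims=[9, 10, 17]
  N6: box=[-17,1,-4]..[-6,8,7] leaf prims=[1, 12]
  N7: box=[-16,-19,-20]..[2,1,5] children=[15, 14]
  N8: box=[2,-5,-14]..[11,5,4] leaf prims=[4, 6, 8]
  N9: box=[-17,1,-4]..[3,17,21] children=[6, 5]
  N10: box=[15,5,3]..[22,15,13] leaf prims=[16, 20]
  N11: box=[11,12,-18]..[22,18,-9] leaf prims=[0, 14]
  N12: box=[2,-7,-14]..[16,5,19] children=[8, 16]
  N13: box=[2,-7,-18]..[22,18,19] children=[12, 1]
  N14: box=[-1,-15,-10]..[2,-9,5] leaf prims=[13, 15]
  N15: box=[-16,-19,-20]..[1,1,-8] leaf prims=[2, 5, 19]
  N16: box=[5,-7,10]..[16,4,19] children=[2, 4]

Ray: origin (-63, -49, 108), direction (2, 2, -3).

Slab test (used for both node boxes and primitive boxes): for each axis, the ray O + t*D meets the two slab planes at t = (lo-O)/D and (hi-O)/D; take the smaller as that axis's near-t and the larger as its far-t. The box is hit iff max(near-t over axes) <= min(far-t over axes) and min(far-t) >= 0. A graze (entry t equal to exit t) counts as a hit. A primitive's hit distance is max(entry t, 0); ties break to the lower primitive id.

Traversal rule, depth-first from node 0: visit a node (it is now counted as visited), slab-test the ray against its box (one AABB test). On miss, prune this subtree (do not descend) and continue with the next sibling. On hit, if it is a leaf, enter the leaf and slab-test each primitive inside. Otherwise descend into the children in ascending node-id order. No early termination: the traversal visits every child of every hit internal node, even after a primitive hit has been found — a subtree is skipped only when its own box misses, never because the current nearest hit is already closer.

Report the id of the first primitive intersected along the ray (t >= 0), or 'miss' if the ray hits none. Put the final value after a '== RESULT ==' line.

Trace the traversal:
N0 x:[23,85/2] y:[15,67/2] z:[29,128/3] -> hit [29,67/2], descend [3, 13]
  N3 x:[23,33] y:[15,33] z:[29,128/3] -> hit [29,33], descend [7, 9]
    N7 x:[47/2,65/2] y:[15,25] z:[103/3,128/3] -> miss, prune
    N9 x:[23,33] y:[25,33] z:[29,112/3] -> hit [29,33], descend [5, 6]
      N5 x:[55/2,33] y:[59/2,33] z:[29,97/3] -> hit [59/2,97/3] leaf, test {P9(miss), P10(miss), P17@t=59/2}
      N6 x:[23,57/2] y:[25,57/2] z:[101/3,112/3] -> miss, prune
  N13 x:[65/2,85/2] y:[21,67/2] z:[89/3,42] -> hit [65/2,67/2], descend [1, 12]
    N1 x:[37,85/2] y:[27,67/2] z:[95/3,42] -> miss, prune
    N12 x:[65/2,79/2] y:[21,27] z:[89/3,122/3] -> miss, prune

Summary -> nodes [0, 3, 7, 9, 5, 6, 13, 1, 12]; box-tests=9; leaf-entries=1; first=P17

== RESULT ==
17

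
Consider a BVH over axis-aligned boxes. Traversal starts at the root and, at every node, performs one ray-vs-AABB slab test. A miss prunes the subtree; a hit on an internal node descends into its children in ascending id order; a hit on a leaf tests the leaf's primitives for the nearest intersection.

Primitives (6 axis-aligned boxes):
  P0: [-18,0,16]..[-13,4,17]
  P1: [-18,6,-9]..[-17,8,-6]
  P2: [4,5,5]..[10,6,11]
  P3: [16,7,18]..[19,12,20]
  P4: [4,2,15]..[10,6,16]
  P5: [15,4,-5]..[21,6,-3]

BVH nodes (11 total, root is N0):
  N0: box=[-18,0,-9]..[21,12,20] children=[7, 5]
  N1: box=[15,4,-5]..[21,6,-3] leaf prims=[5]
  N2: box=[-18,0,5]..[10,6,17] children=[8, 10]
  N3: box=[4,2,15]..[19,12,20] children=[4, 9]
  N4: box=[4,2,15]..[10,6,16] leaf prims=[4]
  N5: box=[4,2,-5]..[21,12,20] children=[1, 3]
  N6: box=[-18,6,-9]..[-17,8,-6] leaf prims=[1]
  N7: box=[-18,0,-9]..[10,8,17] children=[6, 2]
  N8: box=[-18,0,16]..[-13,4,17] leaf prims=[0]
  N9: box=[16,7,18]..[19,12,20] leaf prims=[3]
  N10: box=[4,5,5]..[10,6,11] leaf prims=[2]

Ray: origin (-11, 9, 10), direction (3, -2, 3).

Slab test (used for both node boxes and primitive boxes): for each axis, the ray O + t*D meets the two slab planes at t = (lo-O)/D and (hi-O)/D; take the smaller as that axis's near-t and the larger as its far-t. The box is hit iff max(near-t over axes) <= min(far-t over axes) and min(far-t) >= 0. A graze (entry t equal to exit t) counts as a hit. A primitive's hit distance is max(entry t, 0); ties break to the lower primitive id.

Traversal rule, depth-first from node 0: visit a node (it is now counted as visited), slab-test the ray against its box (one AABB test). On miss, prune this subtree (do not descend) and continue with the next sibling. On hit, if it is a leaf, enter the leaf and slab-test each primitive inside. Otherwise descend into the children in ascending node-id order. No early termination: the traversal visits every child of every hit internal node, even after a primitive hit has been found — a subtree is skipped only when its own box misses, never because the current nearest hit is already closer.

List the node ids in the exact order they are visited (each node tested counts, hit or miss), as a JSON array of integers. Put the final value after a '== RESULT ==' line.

Walk:
N0 x:[-7/3,32/3] y:[-3/2,9/2] z:[-19/3,10/3] -> hit [-3/2,10/3], descend [5, 7]
  N5 x:[5,32/3] y:[-3/2,7/2] z:[-5,10/3] -> miss, prune
  N7 x:[-7/3,7] y:[1/2,9/2] z:[-19/3,7/3] -> hit [1/2,7/3], descend [2, 6]
    N2 x:[-7/3,7] y:[3/2,9/2] z:[-5/3,7/3] -> hit [3/2,7/3], descend [8, 10]
      N8 x:[-7/3,-2/3] y:[5/2,9/2] z:[2,7/3] -> miss, prune
      N10 x:[5,7] y:[3/2,2] z:[-5/3,1/3] -> miss, prune
    N6 x:[-7/3,-2] y:[1/2,3/2] z:[-19/3,-16/3] -> miss, prune

Visited [0, 5, 7, 2, 8, 10, 6]. Tests: 7 box, 0 leaf. Nearest: miss.

== RESULT ==
[0, 5, 7, 2, 8, 10, 6]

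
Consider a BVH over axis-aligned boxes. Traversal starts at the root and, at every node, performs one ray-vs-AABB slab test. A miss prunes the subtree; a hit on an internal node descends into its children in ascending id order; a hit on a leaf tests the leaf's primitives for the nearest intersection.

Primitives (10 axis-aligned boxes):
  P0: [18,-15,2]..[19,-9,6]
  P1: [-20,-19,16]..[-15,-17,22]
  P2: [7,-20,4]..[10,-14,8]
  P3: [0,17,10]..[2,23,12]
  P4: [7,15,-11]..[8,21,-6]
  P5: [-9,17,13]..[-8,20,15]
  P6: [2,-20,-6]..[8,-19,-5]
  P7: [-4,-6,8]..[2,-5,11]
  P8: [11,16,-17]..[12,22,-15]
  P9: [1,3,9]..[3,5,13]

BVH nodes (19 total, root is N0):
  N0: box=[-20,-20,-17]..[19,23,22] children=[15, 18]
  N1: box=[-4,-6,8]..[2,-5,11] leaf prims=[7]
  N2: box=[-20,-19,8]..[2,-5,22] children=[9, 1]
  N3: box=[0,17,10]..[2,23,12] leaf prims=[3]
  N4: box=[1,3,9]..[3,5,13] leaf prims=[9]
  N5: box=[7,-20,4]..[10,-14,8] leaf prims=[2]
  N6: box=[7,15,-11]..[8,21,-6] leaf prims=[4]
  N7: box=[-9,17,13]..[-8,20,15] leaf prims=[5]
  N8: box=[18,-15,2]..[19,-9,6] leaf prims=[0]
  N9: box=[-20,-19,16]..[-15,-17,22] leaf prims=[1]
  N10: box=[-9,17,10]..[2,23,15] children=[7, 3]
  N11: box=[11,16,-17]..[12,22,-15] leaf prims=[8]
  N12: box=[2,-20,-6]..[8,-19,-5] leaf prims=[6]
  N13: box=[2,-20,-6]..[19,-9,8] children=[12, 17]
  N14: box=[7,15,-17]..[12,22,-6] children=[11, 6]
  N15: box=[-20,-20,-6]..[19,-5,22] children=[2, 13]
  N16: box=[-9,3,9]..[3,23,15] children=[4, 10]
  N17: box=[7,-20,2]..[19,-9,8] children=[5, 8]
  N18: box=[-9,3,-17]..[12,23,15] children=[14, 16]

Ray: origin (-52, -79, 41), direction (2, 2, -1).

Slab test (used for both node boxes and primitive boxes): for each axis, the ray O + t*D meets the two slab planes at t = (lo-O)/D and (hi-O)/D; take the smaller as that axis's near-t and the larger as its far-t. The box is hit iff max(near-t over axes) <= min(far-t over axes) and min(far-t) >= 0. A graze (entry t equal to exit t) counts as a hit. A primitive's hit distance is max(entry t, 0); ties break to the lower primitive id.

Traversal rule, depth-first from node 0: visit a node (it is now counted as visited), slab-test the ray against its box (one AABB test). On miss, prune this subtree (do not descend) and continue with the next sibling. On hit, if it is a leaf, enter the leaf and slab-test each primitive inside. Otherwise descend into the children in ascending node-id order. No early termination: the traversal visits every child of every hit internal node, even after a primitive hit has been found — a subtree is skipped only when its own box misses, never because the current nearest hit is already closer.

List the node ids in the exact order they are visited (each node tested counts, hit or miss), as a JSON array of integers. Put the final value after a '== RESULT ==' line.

Walk:
N0 x:[16,71/2] y:[59/2,51] z:[19,58] -> hit [59/2,71/2], descend [15, 18]
  N15 x:[16,71/2] y:[59/2,37] z:[19,47] -> hit [59/2,71/2], descend [2, 13]
    N2 x:[16,27] y:[30,37] z:[19,33] -> miss, prune
    N13 x:[27,71/2] y:[59/2,35] z:[33,47] -> hit [33,35], descend [12, 17]
      N12 x:[27,30] y:[59/2,30] z:[46,47] -> miss, prune
      N17 x:[59/2,71/2] y:[59/2,35] z:[33,39] -> hit [33,35], descend [5, 8]
        N5 x:[59/2,31] y:[59/2,65/2] z:[33,37] -> miss, prune
        N8 x:[35,71/2] y:[32,35] z:[35,39] -> hit [35,35] leaf, test {P0@t=35}
  N18 x:[43/2,32] y:[41,51] z:[26,58] -> miss, prune

order=[0, 15, 2, 13, 12, 17, 5, 8, 18]  |boxes|=9  |leaves|=1  hit=P0

== RESULT ==
[0, 15, 2, 13, 12, 17, 5, 8, 18]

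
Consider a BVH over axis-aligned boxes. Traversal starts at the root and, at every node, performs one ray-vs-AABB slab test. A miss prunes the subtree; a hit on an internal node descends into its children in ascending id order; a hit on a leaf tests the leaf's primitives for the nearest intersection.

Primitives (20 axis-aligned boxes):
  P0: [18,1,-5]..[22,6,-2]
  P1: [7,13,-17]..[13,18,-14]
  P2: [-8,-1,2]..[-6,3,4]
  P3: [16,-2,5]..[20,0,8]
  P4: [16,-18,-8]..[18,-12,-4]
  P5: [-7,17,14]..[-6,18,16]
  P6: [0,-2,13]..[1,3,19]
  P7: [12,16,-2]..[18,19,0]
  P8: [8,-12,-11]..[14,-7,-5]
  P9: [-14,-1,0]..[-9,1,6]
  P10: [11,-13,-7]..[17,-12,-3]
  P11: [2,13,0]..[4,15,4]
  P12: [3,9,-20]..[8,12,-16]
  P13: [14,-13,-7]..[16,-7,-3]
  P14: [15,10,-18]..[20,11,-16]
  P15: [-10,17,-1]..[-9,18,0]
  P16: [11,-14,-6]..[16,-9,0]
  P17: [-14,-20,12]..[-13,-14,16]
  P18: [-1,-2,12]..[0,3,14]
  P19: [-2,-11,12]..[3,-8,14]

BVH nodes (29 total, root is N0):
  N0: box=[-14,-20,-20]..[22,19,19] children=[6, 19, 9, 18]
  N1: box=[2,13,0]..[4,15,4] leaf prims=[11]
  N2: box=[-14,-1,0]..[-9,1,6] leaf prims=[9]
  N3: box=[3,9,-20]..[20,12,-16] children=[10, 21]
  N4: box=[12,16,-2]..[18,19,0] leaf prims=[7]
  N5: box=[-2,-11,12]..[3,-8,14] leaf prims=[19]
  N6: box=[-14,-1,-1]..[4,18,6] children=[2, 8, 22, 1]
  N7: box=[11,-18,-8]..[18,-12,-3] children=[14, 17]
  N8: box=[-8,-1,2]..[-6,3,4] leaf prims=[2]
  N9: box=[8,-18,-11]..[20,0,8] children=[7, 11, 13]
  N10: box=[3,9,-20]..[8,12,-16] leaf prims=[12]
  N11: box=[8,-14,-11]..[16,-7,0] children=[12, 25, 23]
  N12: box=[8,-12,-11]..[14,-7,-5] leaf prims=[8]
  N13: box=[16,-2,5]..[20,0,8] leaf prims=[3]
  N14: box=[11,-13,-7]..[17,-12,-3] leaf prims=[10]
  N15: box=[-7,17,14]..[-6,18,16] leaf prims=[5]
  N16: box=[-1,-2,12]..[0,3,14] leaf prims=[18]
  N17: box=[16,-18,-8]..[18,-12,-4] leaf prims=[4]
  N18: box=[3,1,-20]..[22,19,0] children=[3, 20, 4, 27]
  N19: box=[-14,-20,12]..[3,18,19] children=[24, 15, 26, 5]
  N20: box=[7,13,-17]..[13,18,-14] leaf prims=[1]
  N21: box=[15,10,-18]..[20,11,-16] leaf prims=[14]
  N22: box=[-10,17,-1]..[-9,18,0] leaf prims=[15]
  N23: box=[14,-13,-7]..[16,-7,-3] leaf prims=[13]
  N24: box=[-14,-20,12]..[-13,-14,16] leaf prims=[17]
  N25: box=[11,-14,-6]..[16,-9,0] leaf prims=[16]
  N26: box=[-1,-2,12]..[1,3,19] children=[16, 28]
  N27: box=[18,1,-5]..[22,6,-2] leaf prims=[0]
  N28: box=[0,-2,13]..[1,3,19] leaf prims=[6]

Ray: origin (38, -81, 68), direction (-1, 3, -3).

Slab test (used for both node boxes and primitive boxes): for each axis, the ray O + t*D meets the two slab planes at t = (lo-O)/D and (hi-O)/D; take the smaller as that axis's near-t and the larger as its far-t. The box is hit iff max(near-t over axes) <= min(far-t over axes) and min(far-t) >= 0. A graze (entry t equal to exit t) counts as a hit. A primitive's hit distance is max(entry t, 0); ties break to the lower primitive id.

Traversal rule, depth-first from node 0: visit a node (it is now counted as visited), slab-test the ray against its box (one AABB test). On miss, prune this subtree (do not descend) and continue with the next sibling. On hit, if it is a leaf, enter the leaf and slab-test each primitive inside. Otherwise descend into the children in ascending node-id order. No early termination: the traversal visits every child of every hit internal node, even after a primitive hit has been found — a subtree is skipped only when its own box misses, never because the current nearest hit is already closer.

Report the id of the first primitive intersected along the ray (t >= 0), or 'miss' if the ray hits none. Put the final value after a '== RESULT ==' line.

Walk:
N0 x:[16,52] y:[61/3,100/3] z:[49/3,88/3] -> hit [61/3,88/3], descend [6, 9, 18, 19]
  N6 x:[34,52] y:[80/3,33] z:[62/3,23] -> miss, prune
  N9 x:[18,30] y:[21,27] z:[20,79/3] -> hit [21,79/3], descend [7, 11, 13]
    N7 x:[20,27] y:[21,23] z:[71/3,76/3] -> miss, prune
    N11 x:[22,30] y:[67/3,74/3] z:[68/3,79/3] -> hit [68/3,74/3], descend [12, 23, 25]
      N12 x:[24,30] y:[23,74/3] z:[73/3,79/3] -> hit [73/3,74/3] leaf, test {P8@t=73/3}
      N23 x:[22,24] y:[68/3,74/3] z:[71/3,25] -> hit [71/3,24] leaf, test {P13@t=71/3}
      N25 x:[22,27] y:[67/3,24] z:[68/3,74/3] -> hit [68/3,24] leaf, test {P16@t=68/3}
    N13 x:[18,22] y:[79/3,27] z:[20,21] -> miss, prune
  N18 x:[16,35] y:[82/3,100/3] z:[68/3,88/3] -> hit [82/3,88/3], descend [3, 4, 20, 27]
    N3 x:[18,35] y:[30,31] z:[28,88/3] -> miss, prune
    N4 x:[20,26] y:[97/3,100/3] z:[68/3,70/3] -> miss, prune
    N20 x:[25,31] y:[94/3,33] z:[82/3,85/3] -> miss, prune
    N27 x:[16,20] y:[82/3,29] z:[70/3,73/3] -> miss, prune
  N19 x:[35,52] y:[61/3,33] z:[49/3,56/3] -> miss, prune

Visited [0, 6, 9, 7, 11, 12, 23, 25, 13, 18, 3, 4, 20, 27, 19]. Tests: 15 box, 3 leaf. Nearest: P16.

== RESULT ==
16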